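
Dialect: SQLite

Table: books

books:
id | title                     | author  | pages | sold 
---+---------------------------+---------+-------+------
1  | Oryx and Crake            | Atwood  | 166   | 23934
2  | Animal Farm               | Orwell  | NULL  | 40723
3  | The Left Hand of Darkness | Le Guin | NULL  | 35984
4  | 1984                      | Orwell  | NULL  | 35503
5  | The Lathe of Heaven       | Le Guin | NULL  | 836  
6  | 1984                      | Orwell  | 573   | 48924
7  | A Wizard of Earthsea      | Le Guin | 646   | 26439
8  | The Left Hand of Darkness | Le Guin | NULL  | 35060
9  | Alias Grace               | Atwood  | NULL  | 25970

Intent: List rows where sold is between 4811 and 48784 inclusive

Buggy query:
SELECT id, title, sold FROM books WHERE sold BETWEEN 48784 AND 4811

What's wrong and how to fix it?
Bug: BETWEEN expects the lower bound first; with 48784 AND 4811 the range is empty

Fix: Swap the bounds so the smaller value comes first

Corrected query:
SELECT id, title, sold FROM books WHERE sold BETWEEN 4811 AND 48784

Result:
id | title                     | sold 
---+---------------------------+------
1  | Oryx and Crake            | 23934
2  | Animal Farm               | 40723
3  | The Left Hand of Darkness | 35984
4  | 1984                      | 35503
7  | A Wizard of Earthsea      | 26439
8  | The Left Hand of Darkness | 35060
9  | Alias Grace               | 25970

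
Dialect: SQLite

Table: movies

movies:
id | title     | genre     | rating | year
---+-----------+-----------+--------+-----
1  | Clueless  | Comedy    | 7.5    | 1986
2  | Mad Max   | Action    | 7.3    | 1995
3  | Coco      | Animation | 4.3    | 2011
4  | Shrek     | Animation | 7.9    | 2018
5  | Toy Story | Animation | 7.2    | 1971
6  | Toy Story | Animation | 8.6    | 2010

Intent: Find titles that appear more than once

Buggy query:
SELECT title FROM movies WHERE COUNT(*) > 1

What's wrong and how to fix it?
Bug: WHERE can't reference COUNT(*); aggregates are computed after WHERE

Fix: GROUP BY title, then filter groups with HAVING COUNT(*) > 1

Corrected query:
SELECT title FROM movies GROUP BY title HAVING COUNT(*) > 1

Result:
title    
---------
Toy Story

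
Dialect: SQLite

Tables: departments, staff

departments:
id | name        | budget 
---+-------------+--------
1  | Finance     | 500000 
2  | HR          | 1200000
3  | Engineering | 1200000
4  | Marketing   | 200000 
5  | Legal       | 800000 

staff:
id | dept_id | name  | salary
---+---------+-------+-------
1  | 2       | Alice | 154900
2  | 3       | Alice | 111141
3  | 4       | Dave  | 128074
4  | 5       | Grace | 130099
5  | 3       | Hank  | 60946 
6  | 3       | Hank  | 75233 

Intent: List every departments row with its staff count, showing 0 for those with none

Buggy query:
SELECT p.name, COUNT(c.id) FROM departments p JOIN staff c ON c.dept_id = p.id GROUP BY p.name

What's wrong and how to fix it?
Bug: INNER JOIN drops departments rows that have no matching staff rows

Fix: Switch to LEFT JOIN to retain unmatched parent rows

Corrected query:
SELECT p.name, COUNT(c.id) FROM departments p LEFT JOIN staff c ON c.dept_id = p.id GROUP BY p.name

Result:
name        | COUNT(c.id)
------------+------------
Engineering | 3          
Finance     | 0          
HR          | 1          
Legal       | 1          
Marketing   | 1          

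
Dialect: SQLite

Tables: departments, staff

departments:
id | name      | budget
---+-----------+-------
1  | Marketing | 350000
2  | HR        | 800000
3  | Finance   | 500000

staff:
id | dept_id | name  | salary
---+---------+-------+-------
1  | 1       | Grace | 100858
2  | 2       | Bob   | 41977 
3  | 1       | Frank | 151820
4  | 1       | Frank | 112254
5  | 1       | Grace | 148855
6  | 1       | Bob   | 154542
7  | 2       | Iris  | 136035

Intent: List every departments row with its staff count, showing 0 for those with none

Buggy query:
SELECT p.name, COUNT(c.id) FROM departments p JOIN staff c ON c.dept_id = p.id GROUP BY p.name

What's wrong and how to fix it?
Bug: INNER JOIN drops departments rows that have no matching staff rows

Fix: Use LEFT JOIN so parents without children still appear (COUNT(c.id) gives 0)

Corrected query:
SELECT p.name, COUNT(c.id) FROM departments p LEFT JOIN staff c ON c.dept_id = p.id GROUP BY p.name

Result:
name      | COUNT(c.id)
----------+------------
Finance   | 0          
HR        | 2          
Marketing | 5          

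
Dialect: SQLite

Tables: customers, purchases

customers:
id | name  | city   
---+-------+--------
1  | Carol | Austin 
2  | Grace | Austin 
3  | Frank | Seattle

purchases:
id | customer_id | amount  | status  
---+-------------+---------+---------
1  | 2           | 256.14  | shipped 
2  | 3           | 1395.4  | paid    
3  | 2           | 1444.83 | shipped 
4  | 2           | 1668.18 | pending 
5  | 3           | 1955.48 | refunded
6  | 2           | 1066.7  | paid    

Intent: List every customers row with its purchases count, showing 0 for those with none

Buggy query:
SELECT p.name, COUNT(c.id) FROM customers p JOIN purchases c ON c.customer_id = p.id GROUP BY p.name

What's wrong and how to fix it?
Bug: An inner join excludes parents with zero children

Fix: Use LEFT JOIN so parents without children still appear (COUNT(c.id) gives 0)

Corrected query:
SELECT p.name, COUNT(c.id) FROM customers p LEFT JOIN purchases c ON c.customer_id = p.id GROUP BY p.name

Result:
name  | COUNT(c.id)
------+------------
Carol | 0          
Frank | 2          
Grace | 4          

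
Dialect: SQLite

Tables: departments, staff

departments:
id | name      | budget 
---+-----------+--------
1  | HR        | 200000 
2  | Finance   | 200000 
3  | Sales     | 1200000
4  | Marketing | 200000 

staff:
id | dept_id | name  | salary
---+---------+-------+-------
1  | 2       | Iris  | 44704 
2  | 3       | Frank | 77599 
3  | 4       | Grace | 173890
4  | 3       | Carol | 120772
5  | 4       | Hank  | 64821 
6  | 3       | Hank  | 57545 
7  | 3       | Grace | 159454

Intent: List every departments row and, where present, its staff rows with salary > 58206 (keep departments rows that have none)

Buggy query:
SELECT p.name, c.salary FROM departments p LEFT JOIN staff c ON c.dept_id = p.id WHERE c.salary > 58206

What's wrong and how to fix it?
Bug: A WHERE condition on the right-hand table after LEFT JOIN drops unmatched parents

Fix: Move the right-table condition into the ON clause so unmatched parents are kept

Corrected query:
SELECT p.name, c.salary FROM departments p LEFT JOIN staff c ON c.dept_id = p.id AND c.salary > 58206

Result:
name      | salary
----------+-------
HR        | NULL  
Finance   | NULL  
Sales     | 77599 
Sales     | 120772
Sales     | 159454
Marketing | 64821 
Marketing | 173890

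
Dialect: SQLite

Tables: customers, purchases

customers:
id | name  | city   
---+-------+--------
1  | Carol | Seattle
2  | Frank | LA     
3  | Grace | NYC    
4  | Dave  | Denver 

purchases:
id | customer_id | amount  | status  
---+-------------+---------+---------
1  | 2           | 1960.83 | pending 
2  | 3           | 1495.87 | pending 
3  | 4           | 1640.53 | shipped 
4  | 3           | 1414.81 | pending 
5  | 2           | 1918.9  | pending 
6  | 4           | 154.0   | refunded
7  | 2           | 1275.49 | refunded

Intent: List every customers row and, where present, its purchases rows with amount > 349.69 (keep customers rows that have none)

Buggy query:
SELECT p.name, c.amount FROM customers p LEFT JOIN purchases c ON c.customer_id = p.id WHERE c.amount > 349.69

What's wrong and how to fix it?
Bug: A WHERE condition on the right-hand table after LEFT JOIN drops unmatched parents

Fix: Move the right-table condition into the ON clause so unmatched parents are kept

Corrected query:
SELECT p.name, c.amount FROM customers p LEFT JOIN purchases c ON c.customer_id = p.id AND c.amount > 349.69

Result:
name  | amount 
------+--------
Carol | NULL   
Frank | 1275.49
Frank | 1918.9 
Frank | 1960.83
Grace | 1414.81
Grace | 1495.87
Dave  | 1640.53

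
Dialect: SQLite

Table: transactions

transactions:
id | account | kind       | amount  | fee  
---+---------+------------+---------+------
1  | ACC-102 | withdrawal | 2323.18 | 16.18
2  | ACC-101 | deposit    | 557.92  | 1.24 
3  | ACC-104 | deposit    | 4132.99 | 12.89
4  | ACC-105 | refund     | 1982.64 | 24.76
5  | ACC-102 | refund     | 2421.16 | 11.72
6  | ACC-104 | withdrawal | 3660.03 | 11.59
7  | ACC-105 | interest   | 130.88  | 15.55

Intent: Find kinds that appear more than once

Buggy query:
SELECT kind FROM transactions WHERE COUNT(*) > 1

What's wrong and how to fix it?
Bug: WHERE can't reference COUNT(*); aggregates are computed after WHERE

Fix: GROUP BY kind, then filter groups with HAVING COUNT(*) > 1

Corrected query:
SELECT kind FROM transactions GROUP BY kind HAVING COUNT(*) > 1

Result:
kind      
----------
deposit   
refund    
withdrawal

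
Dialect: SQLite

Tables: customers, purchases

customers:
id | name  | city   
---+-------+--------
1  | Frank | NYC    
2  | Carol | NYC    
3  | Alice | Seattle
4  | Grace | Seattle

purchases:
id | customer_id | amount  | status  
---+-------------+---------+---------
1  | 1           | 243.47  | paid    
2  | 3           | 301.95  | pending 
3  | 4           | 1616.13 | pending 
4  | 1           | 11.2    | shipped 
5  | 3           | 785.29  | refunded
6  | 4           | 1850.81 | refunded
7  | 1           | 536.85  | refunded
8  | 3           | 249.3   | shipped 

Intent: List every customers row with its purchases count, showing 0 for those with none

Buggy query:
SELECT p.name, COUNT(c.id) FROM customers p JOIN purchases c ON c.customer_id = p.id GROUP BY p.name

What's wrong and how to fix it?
Bug: An inner join excludes parents with zero children

Fix: Switch to LEFT JOIN to retain unmatched parent rows

Corrected query:
SELECT p.name, COUNT(c.id) FROM customers p LEFT JOIN purchases c ON c.customer_id = p.id GROUP BY p.name

Result:
name  | COUNT(c.id)
------+------------
Alice | 3          
Carol | 0          
Frank | 3          
Grace | 2          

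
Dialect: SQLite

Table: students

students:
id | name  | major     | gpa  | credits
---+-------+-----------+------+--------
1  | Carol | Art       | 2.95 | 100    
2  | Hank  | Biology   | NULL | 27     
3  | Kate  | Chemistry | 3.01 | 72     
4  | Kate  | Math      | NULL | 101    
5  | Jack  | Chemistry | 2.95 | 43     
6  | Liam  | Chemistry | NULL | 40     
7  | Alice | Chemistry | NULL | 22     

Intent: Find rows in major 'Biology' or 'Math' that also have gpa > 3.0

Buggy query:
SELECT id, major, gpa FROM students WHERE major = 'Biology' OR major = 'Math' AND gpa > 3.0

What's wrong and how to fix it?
Bug: AND binds tighter than OR, so this parses as major = 'Biology' OR (major = 'Math' AND gpa > 3.0)

Fix: Group the OR with parentheses (or use IN), then AND the threshold

Corrected query:
SELECT id, major, gpa FROM students WHERE (major = 'Biology' OR major = 'Math') AND gpa > 3.0

Result:
(no rows)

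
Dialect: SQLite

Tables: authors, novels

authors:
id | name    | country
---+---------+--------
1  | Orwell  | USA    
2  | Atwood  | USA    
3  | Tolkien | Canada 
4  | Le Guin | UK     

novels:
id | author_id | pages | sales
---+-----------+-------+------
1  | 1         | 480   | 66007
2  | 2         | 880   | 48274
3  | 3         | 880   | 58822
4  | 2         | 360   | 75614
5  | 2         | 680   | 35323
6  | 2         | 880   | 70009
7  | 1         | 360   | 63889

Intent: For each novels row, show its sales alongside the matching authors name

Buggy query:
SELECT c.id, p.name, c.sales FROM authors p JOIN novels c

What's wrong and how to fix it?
Bug: Missing join condition: each novels row is matched to all authors rows instead of just its own

Fix: Specify the join condition linking the foreign key to the parent id

Corrected query:
SELECT c.id, p.name, c.sales FROM authors p JOIN novels c ON c.author_id = p.id

Result:
id | name    | sales
---+---------+------
1  | Orwell  | 66007
2  | Atwood  | 48274
3  | Tolkien | 58822
4  | Atwood  | 75614
5  | Atwood  | 35323
6  | Atwood  | 70009
7  | Orwell  | 63889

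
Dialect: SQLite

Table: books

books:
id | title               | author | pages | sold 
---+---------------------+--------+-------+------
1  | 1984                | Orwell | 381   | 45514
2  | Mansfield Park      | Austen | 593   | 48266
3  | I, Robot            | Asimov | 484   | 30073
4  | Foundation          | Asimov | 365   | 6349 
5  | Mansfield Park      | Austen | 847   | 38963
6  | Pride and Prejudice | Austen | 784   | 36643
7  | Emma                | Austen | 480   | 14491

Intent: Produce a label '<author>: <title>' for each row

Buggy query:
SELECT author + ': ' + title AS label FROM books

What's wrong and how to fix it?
Bug: SQLite uses || for string concatenation; + coerces text to numbers (yielding 0)

Fix: Replace + with || to concatenate text

Corrected query:
SELECT author || ': ' || title AS label FROM books

Result:
label                      
---------------------------
Orwell: 1984               
Austen: Mansfield Park     
Asimov: I, Robot           
Asimov: Foundation         
Austen: Mansfield Park     
Austen: Pride and Prejudice
Austen: Emma               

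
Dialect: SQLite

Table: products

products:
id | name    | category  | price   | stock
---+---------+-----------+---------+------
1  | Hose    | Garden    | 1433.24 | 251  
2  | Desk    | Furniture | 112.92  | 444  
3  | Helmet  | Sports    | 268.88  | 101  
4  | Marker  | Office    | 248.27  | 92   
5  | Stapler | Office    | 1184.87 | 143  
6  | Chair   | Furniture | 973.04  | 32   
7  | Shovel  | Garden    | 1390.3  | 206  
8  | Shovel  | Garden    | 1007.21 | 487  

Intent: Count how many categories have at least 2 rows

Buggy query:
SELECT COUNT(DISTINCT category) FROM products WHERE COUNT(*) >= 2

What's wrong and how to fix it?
Bug: WHERE filters individual rows, not groups, so a group-level COUNT is invalid there

Fix: Use a subquery that GROUPs and filters with HAVING, then count its rows

Corrected query:
SELECT COUNT(*) FROM (SELECT category FROM products GROUP BY category HAVING COUNT(*) >= 2)

Result:
COUNT(*)
--------
3       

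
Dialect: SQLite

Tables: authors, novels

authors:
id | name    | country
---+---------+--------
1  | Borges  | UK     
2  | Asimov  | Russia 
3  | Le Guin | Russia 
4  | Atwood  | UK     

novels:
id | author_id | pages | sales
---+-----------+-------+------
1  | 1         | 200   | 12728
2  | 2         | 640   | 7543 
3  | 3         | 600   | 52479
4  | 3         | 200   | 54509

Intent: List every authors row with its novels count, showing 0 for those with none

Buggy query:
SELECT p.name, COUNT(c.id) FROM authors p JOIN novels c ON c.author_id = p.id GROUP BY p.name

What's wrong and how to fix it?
Bug: INNER JOIN drops authors rows that have no matching novels rows

Fix: Use LEFT JOIN so parents without children still appear (COUNT(c.id) gives 0)

Corrected query:
SELECT p.name, COUNT(c.id) FROM authors p LEFT JOIN novels c ON c.author_id = p.id GROUP BY p.name

Result:
name    | COUNT(c.id)
--------+------------
Asimov  | 1          
Atwood  | 0          
Borges  | 1          
Le Guin | 2          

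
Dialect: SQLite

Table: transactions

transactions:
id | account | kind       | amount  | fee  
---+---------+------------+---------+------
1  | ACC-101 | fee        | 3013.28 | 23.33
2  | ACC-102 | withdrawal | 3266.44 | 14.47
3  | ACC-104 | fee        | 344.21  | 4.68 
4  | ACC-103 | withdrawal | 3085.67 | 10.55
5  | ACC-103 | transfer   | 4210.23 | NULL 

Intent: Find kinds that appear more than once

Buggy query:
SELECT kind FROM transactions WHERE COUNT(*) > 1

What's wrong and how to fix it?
Bug: WHERE can't reference COUNT(*); aggregates are computed after WHERE

Fix: GROUP BY kind, then filter groups with HAVING COUNT(*) > 1

Corrected query:
SELECT kind FROM transactions GROUP BY kind HAVING COUNT(*) > 1

Result:
kind      
----------
fee       
withdrawal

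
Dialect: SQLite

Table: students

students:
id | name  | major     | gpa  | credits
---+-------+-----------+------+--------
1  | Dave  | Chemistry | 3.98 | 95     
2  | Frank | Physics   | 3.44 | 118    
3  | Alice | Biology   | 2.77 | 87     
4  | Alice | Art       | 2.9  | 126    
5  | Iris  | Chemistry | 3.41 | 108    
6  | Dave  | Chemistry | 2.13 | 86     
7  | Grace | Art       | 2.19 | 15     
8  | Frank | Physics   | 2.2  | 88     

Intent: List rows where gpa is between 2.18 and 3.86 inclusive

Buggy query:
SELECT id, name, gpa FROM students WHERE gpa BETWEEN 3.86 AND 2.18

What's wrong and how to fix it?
Bug: BETWEEN expects the lower bound first; with 3.86 AND 2.18 the range is empty

Fix: Swap the bounds so the smaller value comes first

Corrected query:
SELECT id, name, gpa FROM students WHERE gpa BETWEEN 2.18 AND 3.86

Result:
id | name  | gpa 
---+-------+-----
2  | Frank | 3.44
3  | Alice | 2.77
4  | Alice | 2.9 
5  | Iris  | 3.41
7  | Grace | 2.19
8  | Frank | 2.2 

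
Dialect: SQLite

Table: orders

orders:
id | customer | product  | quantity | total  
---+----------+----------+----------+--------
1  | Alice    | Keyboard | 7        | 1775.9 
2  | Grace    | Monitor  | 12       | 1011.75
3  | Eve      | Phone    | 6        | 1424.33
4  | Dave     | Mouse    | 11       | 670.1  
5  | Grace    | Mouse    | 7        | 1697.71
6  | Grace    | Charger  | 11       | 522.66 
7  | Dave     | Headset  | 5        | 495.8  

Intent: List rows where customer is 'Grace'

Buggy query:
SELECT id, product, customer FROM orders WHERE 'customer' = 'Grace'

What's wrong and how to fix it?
Bug: Single quotes denote string literals in SQL; the column name is being compared as a constant string

Fix: Reference the column as customer without single quotes

Corrected query:
SELECT id, product, customer FROM orders WHERE customer = 'Grace'

Result:
id | product | customer
---+---------+---------
2  | Monitor | Grace   
5  | Mouse   | Grace   
6  | Charger | Grace   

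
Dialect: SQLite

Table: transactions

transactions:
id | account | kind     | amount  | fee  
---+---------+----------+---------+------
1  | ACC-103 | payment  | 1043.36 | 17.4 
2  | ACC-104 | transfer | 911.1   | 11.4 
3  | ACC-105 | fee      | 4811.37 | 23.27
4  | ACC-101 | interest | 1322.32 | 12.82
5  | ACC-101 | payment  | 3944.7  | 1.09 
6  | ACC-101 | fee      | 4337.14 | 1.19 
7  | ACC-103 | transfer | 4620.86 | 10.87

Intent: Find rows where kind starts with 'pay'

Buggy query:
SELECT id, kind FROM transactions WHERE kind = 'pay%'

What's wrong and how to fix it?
Bug: '=' compares the literal string including the % character; pattern matching needs LIKE

Fix: Use LIKE for wildcard pattern matching

Corrected query:
SELECT id, kind FROM transactions WHERE kind LIKE 'pay%'

Result:
id | kind   
---+--------
1  | payment
5  | payment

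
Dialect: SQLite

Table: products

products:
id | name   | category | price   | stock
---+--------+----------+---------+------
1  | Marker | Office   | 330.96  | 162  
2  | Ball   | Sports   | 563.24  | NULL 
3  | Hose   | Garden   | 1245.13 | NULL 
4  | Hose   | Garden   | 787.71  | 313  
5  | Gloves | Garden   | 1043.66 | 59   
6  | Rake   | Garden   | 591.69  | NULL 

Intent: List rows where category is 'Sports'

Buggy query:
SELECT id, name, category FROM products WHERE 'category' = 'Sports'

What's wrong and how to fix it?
Bug: 'category' in single quotes is a string literal, not the column; the comparison is literal-vs-literal and never true

Fix: Remove the quotes around the column name (or use double quotes for an identifier)

Corrected query:
SELECT id, name, category FROM products WHERE category = 'Sports'

Result:
id | name | category
---+------+---------
2  | Ball | Sports  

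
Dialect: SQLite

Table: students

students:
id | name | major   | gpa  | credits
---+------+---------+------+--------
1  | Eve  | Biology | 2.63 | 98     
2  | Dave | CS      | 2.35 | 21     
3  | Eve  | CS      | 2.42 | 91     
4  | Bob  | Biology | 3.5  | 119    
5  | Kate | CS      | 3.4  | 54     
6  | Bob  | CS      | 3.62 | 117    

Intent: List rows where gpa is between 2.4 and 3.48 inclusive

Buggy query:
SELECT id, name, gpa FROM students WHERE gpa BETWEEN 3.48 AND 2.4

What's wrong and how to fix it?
Bug: BETWEEN expects the lower bound first; with 3.48 AND 2.4 the range is empty

Fix: Swap the bounds so the smaller value comes first

Corrected query:
SELECT id, name, gpa FROM students WHERE gpa BETWEEN 2.4 AND 3.48

Result:
id | name | gpa 
---+------+-----
1  | Eve  | 2.63
3  | Eve  | 2.42
5  | Kate | 3.4 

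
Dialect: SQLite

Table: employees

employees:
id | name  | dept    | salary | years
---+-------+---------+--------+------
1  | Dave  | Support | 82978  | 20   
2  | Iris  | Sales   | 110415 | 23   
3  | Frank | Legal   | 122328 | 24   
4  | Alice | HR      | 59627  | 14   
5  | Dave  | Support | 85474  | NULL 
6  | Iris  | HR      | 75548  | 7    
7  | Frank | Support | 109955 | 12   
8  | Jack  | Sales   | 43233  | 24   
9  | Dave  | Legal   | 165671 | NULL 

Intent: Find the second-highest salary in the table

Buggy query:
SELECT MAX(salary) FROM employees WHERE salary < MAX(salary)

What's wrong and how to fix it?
Bug: MAX(salary) on the right of the comparison is an aggregate-in-WHERE error

Fix: Compute the overall MAX in a subquery, then take MAX of rows below it

Corrected query:
SELECT MAX(salary) FROM employees WHERE salary < (SELECT MAX(salary) FROM employees)

Result:
MAX(salary)
-----------
122328     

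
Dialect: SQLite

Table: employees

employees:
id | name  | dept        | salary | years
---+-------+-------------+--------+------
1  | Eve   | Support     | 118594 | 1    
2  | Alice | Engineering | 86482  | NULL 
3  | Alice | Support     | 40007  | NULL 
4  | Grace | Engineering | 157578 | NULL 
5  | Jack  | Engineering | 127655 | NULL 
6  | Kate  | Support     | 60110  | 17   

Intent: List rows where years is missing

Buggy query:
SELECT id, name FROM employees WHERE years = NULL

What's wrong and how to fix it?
Bug: '= NULL' is always unknown in SQL three-valued logic, so no rows match

Fix: Replace '= NULL' with 'IS NULL'

Corrected query:
SELECT id, name FROM employees WHERE years IS NULL

Result:
id | name 
---+------
2  | Alice
3  | Alice
4  | Grace
5  | Jack 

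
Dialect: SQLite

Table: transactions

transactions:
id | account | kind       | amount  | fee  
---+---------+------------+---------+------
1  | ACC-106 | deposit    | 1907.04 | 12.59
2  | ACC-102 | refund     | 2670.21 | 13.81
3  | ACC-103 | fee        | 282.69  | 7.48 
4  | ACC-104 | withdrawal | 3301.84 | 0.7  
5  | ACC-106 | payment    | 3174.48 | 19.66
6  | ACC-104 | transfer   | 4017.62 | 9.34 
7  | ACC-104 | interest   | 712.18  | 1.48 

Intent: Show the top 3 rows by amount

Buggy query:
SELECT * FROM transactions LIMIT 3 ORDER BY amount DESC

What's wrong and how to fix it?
Bug: LIMIT must come after ORDER BY

Fix: Swap the clauses: ORDER BY first, then LIMIT

Corrected query:
SELECT * FROM transactions ORDER BY amount DESC LIMIT 3

Result:
id | account | kind       | amount  | fee  
---+---------+------------+---------+------
6  | ACC-104 | transfer   | 4017.62 | 9.34 
4  | ACC-104 | withdrawal | 3301.84 | 0.7  
5  | ACC-106 | payment    | 3174.48 | 19.66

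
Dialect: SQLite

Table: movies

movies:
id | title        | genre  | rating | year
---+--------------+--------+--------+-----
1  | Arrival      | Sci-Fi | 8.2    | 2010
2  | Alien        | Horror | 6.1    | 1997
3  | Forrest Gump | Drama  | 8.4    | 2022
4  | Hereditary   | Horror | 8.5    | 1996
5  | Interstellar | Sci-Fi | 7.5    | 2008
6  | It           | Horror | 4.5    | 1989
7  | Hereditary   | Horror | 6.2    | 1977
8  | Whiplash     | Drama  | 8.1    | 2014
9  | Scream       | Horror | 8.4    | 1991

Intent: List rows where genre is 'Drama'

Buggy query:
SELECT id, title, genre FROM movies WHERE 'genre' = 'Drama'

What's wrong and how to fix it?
Bug: 'genre' in single quotes is a string literal, not the column; the comparison is literal-vs-literal and never true

Fix: Reference the column as genre without single quotes

Corrected query:
SELECT id, title, genre FROM movies WHERE genre = 'Drama'

Result:
id | title        | genre
---+--------------+------
3  | Forrest Gump | Drama
8  | Whiplash     | Drama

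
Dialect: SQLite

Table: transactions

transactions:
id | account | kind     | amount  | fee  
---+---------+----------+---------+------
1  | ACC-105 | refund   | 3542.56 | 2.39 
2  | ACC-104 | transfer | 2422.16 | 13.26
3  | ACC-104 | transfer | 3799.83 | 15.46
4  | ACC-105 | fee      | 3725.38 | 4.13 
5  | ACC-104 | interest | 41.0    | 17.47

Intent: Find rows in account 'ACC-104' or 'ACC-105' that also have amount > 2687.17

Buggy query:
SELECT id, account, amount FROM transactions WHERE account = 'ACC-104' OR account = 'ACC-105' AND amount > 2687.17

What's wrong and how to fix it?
Bug: Without parentheses, AND is evaluated before OR, so the amount filter only applies to the 'ACC-105' branch

Fix: Group the OR with parentheses (or use IN), then AND the threshold

Corrected query:
SELECT id, account, amount FROM transactions WHERE (account = 'ACC-104' OR account = 'ACC-105') AND amount > 2687.17

Result:
id | account | amount 
---+---------+--------
1  | ACC-105 | 3542.56
3  | ACC-104 | 3799.83
4  | ACC-105 | 3725.38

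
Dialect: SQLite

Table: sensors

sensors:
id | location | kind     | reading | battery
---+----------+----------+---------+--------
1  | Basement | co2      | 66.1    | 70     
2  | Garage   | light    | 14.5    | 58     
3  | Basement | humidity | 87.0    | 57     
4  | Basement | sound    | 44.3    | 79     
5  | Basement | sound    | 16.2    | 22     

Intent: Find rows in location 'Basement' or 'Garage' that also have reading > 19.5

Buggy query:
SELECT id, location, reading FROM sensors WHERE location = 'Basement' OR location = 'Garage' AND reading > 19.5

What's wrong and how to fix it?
Bug: Without parentheses, AND is evaluated before OR, so the reading filter only applies to the 'Garage' branch

Fix: Group the OR with parentheses (or use IN), then AND the threshold

Corrected query:
SELECT id, location, reading FROM sensors WHERE (location = 'Basement' OR location = 'Garage') AND reading > 19.5

Result:
id | location | reading
---+----------+--------
1  | Basement | 66.1   
3  | Basement | 87     
4  | Basement | 44.3   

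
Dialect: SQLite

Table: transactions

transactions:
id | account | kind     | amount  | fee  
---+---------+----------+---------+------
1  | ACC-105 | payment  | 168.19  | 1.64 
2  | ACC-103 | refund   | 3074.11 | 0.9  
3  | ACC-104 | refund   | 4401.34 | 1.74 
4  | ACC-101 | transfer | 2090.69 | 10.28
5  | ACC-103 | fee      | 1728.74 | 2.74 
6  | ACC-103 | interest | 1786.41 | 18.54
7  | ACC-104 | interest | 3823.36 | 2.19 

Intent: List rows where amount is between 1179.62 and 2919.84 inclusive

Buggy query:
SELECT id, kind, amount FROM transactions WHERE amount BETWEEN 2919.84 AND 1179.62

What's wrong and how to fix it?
Bug: BETWEEN expects the lower bound first; with 2919.84 AND 1179.62 the range is empty

Fix: Swap the bounds so the smaller value comes first

Corrected query:
SELECT id, kind, amount FROM transactions WHERE amount BETWEEN 1179.62 AND 2919.84

Result:
id | kind     | amount 
---+----------+--------
4  | transfer | 2090.69
5  | fee      | 1728.74
6  | interest | 1786.41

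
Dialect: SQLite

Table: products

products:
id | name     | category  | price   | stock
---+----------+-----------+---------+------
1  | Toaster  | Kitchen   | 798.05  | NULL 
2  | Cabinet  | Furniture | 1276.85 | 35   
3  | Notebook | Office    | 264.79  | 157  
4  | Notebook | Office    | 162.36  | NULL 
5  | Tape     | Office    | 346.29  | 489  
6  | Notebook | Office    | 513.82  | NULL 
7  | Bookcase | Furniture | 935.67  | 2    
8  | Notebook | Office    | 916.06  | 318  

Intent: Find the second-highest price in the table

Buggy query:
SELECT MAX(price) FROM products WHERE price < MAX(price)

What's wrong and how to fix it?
Bug: MAX(price) on the right of the comparison is an aggregate-in-WHERE error

Fix: Put the inner MAX in a scalar subquery

Corrected query:
SELECT MAX(price) FROM products WHERE price < (SELECT MAX(price) FROM products)

Result:
MAX(price)
----------
935.67    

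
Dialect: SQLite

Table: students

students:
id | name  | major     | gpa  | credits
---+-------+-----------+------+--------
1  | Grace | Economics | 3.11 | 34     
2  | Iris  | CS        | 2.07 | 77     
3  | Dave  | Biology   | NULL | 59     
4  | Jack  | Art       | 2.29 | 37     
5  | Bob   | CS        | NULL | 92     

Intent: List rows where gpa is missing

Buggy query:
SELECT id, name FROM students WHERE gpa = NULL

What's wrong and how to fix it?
Bug: '= NULL' is always unknown in SQL three-valued logic, so no rows match

Fix: Use IS NULL to test for NULL

Corrected query:
SELECT id, name FROM students WHERE gpa IS NULL

Result:
id | name
---+-----
3  | Dave
5  | Bob 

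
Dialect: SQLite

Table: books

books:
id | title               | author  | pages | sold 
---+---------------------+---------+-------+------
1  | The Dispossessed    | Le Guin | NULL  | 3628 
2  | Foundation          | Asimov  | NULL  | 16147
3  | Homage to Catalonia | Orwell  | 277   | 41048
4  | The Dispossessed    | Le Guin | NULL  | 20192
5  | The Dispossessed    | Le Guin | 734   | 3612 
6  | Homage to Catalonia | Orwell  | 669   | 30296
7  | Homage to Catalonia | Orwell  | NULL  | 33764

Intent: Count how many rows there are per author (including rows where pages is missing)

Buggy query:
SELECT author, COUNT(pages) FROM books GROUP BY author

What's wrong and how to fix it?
Bug: COUNT(column) counts non-NULL values only; rows with NULL pages aren't counted

Fix: Replace COUNT(pages) with COUNT(*)

Corrected query:
SELECT author, COUNT(*) FROM books GROUP BY author

Result:
author  | COUNT(*)
--------+---------
Asimov  | 1       
Le Guin | 3       
Orwell  | 3       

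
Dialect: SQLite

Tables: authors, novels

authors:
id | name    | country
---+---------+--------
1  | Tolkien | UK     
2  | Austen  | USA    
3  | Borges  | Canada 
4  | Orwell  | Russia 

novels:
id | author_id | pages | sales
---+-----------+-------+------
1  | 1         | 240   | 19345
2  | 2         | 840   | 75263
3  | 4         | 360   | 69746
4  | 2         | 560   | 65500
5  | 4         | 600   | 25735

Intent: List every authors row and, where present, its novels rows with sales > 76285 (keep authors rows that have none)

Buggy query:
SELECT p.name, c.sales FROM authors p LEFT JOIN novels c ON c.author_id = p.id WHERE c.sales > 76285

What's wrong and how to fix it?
Bug: Filtering c.sales in WHERE discards the NULL rows produced by LEFT JOIN, turning it into an inner join

Fix: Put 'c.sales > 76285' in the JOIN's ON clause instead of WHERE

Corrected query:
SELECT p.name, c.sales FROM authors p LEFT JOIN novels c ON c.author_id = p.id AND c.sales > 76285

Result:
name    | sales
--------+------
Tolkien | NULL 
Austen  | NULL 
Borges  | NULL 
Orwell  | NULL 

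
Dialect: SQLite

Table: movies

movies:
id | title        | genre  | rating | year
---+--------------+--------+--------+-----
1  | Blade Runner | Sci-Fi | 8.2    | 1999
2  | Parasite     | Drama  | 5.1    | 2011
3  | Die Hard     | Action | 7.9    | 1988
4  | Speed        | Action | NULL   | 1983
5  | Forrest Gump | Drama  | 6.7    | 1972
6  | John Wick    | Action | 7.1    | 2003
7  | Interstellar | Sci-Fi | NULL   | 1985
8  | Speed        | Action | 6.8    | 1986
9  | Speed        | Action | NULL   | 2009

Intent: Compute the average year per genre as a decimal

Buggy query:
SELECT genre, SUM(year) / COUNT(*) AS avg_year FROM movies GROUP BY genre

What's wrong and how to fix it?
Bug: SUM(year) and COUNT(*) are both integers; the division truncates the fractional part

Fix: Multiply by 1.0 (or CAST to REAL) to force floating-point division

Corrected query:
SELECT genre, SUM(year) * 1.0 / COUNT(*) AS avg_year FROM movies GROUP BY genre

Result:
genre  | avg_year
-------+---------
Action | 1993.8  
Drama  | 1991.5  
Sci-Fi | 1992    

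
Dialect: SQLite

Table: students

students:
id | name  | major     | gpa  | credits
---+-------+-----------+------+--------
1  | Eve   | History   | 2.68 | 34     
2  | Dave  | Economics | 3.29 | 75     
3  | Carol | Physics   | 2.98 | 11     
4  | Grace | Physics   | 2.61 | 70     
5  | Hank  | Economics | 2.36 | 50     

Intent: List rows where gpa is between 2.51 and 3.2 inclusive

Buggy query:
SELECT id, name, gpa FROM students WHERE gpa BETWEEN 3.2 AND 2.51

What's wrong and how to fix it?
Bug: BETWEEN expects the lower bound first; with 3.2 AND 2.51 the range is empty

Fix: Write BETWEEN 2.51 AND 3.2

Corrected query:
SELECT id, name, gpa FROM students WHERE gpa BETWEEN 2.51 AND 3.2

Result:
id | name  | gpa 
---+-------+-----
1  | Eve   | 2.68
3  | Carol | 2.98
4  | Grace | 2.61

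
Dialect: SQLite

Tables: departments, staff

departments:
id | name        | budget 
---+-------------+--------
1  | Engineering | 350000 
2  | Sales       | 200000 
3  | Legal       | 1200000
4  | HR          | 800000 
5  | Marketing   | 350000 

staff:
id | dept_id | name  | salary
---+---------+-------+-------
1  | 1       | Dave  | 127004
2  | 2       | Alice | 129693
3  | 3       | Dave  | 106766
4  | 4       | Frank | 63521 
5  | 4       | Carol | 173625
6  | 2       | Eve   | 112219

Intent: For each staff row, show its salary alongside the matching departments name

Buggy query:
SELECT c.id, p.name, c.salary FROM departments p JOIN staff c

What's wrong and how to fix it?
Bug: JOIN with no ON clause produces a cartesian product; every staff row pairs with every departments row

Fix: Add ON c.dept_id = p.id to the JOIN

Corrected query:
SELECT c.id, p.name, c.salary FROM departments p JOIN staff c ON c.dept_id = p.id

Result:
id | name        | salary
---+-------------+-------
1  | Engineering | 127004
2  | Sales       | 129693
3  | Legal       | 106766
4  | HR          | 63521 
5  | HR          | 173625
6  | Sales       | 112219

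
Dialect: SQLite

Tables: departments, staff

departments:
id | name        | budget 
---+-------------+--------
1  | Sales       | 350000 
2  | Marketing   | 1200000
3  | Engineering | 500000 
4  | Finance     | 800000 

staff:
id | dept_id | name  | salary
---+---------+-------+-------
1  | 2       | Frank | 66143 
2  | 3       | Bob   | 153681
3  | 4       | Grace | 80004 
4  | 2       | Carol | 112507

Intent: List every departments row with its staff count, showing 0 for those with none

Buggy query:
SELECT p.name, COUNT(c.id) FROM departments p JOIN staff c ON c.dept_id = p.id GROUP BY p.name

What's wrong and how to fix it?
Bug: INNER JOIN drops departments rows that have no matching staff rows

Fix: Switch to LEFT JOIN to retain unmatched parent rows

Corrected query:
SELECT p.name, COUNT(c.id) FROM departments p LEFT JOIN staff c ON c.dept_id = p.id GROUP BY p.name

Result:
name        | COUNT(c.id)
------------+------------
Engineering | 1          
Finance     | 1          
Marketing   | 2          
Sales       | 0          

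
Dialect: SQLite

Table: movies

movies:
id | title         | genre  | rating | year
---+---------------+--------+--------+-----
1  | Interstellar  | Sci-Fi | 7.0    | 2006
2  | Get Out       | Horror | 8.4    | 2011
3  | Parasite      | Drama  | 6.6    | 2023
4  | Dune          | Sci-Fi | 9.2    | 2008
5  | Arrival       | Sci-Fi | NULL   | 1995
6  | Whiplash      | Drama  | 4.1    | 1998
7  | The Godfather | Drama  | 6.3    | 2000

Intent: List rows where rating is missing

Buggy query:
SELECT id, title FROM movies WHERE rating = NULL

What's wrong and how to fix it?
Bug: Comparing to NULL with '=' never matches; NULL = NULL is unknown, not true

Fix: Replace '= NULL' with 'IS NULL'

Corrected query:
SELECT id, title FROM movies WHERE rating IS NULL

Result:
id | title  
---+--------
5  | Arrival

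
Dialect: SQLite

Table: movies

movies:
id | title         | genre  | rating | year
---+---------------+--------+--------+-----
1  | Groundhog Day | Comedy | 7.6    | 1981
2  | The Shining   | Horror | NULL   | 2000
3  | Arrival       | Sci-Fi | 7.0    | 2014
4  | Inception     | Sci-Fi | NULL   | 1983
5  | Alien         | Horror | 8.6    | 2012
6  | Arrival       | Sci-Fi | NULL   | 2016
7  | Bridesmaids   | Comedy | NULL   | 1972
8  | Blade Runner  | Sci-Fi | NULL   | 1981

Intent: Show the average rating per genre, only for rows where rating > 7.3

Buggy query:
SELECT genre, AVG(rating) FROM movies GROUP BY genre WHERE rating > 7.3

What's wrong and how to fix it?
Bug: WHERE cannot follow GROUP BY

Fix: Move the WHERE clause before GROUP BY

Corrected query:
SELECT genre, AVG(rating) FROM movies WHERE rating > 7.3 GROUP BY genre

Result:
genre  | AVG(rating)
-------+------------
Comedy | 7.6        
Horror | 8.6        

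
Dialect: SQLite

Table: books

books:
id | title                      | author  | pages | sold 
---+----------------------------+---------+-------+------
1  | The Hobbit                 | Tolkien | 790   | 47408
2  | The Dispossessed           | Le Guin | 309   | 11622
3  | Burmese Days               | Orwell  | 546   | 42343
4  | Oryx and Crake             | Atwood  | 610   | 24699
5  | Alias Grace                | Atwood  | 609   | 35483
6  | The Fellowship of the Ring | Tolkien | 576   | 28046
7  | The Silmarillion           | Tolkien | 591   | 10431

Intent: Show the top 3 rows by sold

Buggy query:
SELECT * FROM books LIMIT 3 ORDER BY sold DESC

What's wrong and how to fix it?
Bug: ORDER BY cannot follow LIMIT; LIMIT is the final clause

Fix: Swap the clauses: ORDER BY first, then LIMIT

Corrected query:
SELECT * FROM books ORDER BY sold DESC LIMIT 3

Result:
id | title        | author  | pages | sold 
---+--------------+---------+-------+------
1  | The Hobbit   | Tolkien | 790   | 47408
3  | Burmese Days | Orwell  | 546   | 42343
5  | Alias Grace  | Atwood  | 609   | 35483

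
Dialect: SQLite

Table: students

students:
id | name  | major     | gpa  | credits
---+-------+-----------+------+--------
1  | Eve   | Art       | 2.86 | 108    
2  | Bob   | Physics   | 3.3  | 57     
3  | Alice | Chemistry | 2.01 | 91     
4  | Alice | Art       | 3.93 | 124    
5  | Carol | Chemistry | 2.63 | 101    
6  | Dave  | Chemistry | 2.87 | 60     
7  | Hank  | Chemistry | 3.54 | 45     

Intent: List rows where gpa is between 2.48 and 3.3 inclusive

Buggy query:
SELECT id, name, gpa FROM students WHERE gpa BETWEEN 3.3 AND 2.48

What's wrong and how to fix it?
Bug: BETWEEN expects the lower bound first; with 3.3 AND 2.48 the range is empty

Fix: Write BETWEEN 2.48 AND 3.3

Corrected query:
SELECT id, name, gpa FROM students WHERE gpa BETWEEN 2.48 AND 3.3

Result:
id | name  | gpa 
---+-------+-----
1  | Eve   | 2.86
2  | Bob   | 3.3 
5  | Carol | 2.63
6  | Dave  | 2.87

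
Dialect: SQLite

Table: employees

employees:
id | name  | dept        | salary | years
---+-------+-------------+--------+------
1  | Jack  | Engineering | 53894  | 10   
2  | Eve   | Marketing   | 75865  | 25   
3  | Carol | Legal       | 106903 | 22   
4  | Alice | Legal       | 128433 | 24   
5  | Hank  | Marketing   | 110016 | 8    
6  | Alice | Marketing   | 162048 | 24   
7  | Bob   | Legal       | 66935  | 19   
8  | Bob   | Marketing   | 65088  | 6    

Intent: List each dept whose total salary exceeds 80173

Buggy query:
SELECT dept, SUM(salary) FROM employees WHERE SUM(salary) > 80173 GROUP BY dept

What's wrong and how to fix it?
Bug: WHERE runs before GROUP BY, so aggregates aren't available there

Fix: Move the aggregate condition to a HAVING clause

Corrected query:
SELECT dept, SUM(salary) FROM employees GROUP BY dept HAVING SUM(salary) > 80173

Result:
dept      | SUM(salary)
----------+------------
Legal     | 302271     
Marketing | 413017     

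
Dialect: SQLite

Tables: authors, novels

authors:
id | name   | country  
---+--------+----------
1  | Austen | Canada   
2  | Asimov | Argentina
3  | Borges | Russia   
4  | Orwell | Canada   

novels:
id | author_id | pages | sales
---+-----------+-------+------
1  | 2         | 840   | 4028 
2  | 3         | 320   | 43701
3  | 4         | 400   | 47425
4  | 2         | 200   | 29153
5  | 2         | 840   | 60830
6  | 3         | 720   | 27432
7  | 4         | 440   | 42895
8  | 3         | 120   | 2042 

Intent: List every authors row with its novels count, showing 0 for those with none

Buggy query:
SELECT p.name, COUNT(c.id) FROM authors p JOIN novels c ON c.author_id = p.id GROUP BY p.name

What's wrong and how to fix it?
Bug: An inner join excludes parents with zero children

Fix: Switch to LEFT JOIN to retain unmatched parent rows

Corrected query:
SELECT p.name, COUNT(c.id) FROM authors p LEFT JOIN novels c ON c.author_id = p.id GROUP BY p.name

Result:
name   | COUNT(c.id)
-------+------------
Asimov | 3          
Austen | 0          
Borges | 3          
Orwell | 2          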